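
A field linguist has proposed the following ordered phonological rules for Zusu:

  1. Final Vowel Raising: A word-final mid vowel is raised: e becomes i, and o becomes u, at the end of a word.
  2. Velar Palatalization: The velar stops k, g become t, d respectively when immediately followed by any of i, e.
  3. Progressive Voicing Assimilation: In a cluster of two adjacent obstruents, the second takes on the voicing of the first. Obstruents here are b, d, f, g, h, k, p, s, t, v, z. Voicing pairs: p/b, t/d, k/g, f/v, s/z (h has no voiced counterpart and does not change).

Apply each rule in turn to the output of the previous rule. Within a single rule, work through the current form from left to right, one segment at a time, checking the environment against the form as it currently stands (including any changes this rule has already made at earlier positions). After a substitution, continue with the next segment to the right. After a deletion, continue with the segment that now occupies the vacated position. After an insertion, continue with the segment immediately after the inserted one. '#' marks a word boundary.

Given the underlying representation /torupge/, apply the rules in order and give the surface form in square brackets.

[torupti]

1 Final Vowel Raising: [torupge] → [torupgi]
2 Velar Palatalization: [torupgi] → [torupdi]
3 Progressive Voicing Assimilation: [torupdi] → [torupti]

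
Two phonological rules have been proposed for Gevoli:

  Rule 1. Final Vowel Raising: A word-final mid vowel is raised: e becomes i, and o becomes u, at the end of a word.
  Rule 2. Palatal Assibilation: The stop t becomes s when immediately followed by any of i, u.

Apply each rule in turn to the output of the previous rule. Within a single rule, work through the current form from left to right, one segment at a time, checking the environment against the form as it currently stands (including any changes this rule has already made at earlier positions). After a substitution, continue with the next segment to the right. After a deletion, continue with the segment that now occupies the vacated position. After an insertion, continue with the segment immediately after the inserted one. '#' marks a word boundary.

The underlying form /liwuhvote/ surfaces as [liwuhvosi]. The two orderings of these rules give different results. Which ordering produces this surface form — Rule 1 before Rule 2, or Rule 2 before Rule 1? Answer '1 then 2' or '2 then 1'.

Order 1 then 2:
  1 Final Vowel Raising: [liwuhvote] → [liwuhvoti]
  2 Palatal Assibilation: [liwuhvoti] → [liwuhvosi]
  result: [liwuhvosi]
Order 2 then 1:
  2 Palatal Assibilation: no change — [liwuhvote]
  1 Final Vowel Raising: [liwuhvote] → [liwuhvoti]
  result: [liwuhvoti]

1 then 2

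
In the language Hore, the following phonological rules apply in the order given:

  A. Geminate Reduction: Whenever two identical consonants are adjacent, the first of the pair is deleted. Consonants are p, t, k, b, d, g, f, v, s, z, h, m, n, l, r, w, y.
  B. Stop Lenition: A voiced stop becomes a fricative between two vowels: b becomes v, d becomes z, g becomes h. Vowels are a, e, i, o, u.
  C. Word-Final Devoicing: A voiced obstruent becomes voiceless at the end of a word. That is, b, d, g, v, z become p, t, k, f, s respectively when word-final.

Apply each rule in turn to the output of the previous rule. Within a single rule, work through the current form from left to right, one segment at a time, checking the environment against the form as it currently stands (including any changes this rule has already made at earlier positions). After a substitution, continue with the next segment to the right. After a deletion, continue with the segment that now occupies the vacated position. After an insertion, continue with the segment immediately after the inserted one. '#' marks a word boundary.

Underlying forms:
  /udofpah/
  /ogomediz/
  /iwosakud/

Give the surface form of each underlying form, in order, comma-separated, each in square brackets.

/udofpah/:
  A Geminate Reduction: no change — [udofpah]
  B Stop Lenition: [udofpah] → [uzofpah]
  C Word-Final Devoicing: no change — [uzofpah]
/ogomediz/:
  A Geminate Reduction: no change — [ogomediz]
  B Stop Lenition: [ogomediz] → [ohomeziz]
  C Word-Final Devoicing: [ohomeziz] → [ohomezis]
/iwosakud/:
  A Geminate Reduction: no change — [iwosakud]
  B Stop Lenition: no change — [iwosakud]
  C Word-Final Devoicing: [iwosakud] → [iwosakut]

[uzofpah], [ohomezis], [iwosakut]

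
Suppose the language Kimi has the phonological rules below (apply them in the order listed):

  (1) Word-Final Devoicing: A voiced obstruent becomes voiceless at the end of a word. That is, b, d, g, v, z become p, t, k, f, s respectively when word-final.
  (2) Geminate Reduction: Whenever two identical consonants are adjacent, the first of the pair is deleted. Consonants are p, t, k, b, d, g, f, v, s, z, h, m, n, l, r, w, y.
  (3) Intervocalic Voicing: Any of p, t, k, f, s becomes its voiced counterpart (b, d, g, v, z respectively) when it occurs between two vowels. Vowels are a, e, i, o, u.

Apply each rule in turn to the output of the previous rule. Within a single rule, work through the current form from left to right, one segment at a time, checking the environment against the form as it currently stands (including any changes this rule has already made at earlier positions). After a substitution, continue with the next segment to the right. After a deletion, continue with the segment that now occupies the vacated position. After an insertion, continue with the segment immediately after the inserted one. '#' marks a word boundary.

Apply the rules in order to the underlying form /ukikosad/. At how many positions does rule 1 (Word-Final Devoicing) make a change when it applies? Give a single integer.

(1) Word-Final Devoicing: [ukikosad] → [ukikosat]
(2) Geminate Reduction: no change — [ukikosat]
(3) Intervocalic Voicing: [ukikosat] → [ugigozat]
Rule 1 changed 1 position(s).

1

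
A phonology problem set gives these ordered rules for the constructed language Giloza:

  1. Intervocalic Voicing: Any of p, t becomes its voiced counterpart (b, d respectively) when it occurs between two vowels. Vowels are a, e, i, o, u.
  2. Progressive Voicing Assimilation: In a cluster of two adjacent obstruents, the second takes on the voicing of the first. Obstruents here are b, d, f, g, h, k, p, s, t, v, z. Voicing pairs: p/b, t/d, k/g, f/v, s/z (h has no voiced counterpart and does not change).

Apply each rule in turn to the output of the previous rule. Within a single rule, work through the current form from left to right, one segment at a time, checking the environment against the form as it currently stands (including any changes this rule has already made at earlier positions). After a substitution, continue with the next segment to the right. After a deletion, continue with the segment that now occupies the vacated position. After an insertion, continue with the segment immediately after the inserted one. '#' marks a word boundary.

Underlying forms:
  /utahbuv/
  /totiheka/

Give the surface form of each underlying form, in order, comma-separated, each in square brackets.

/utahbuv/:
  1 Intervocalic Voicing: [utahbuv] → [udahbuv]
  2 Progressive Voicing Assimilation: [udahbuv] → [udahpuv]
/totiheka/:
  1 Intervocalic Voicing: [totiheka] → [todiheka]
  2 Progressive Voicing Assimilation: no change — [todiheka]

[udahpuv], [todiheka]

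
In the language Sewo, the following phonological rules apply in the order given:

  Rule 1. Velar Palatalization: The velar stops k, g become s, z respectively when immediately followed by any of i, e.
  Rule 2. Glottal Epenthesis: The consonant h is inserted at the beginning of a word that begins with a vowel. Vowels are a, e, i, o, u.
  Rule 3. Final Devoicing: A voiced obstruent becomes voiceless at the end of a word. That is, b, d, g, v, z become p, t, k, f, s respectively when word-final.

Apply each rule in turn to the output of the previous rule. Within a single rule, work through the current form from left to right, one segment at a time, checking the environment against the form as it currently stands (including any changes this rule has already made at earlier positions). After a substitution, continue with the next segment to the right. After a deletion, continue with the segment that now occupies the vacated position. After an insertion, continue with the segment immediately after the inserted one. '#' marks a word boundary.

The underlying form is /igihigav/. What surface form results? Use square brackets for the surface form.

Rule 1 Velar Palatalization: [igihigav] → [izihigav]
Rule 2 Glottal Epenthesis: [izihigav] → [hizihigav]
Rule 3 Final Devoicing: [hizihigav] → [hizihigaf]

[hizihigaf]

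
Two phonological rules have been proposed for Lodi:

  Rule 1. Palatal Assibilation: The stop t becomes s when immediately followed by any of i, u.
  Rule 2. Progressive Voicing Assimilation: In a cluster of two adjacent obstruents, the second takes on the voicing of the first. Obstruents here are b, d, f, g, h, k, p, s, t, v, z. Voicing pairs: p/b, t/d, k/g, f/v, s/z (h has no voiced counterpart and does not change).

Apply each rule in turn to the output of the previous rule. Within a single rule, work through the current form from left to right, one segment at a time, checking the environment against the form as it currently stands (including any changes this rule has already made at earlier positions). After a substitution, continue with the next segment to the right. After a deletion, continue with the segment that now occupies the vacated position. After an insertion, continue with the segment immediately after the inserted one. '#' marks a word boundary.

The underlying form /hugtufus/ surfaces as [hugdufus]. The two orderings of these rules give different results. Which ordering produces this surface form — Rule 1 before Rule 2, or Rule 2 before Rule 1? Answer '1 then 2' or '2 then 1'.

Order 1 then 2:
  1 Palatal Assibilation: [hugtufus] → [hugsufus]
  2 Progressive Voicing Assimilation: [hugsufus] → [hugzufus]
  result: [hugzufus]
Order 2 then 1:
  2 Progressive Voicing Assimilation: [hugtufus] → [hugdufus]
  1 Palatal Assibilation: no change — [hugdufus]
  result: [hugdufus]

2 then 1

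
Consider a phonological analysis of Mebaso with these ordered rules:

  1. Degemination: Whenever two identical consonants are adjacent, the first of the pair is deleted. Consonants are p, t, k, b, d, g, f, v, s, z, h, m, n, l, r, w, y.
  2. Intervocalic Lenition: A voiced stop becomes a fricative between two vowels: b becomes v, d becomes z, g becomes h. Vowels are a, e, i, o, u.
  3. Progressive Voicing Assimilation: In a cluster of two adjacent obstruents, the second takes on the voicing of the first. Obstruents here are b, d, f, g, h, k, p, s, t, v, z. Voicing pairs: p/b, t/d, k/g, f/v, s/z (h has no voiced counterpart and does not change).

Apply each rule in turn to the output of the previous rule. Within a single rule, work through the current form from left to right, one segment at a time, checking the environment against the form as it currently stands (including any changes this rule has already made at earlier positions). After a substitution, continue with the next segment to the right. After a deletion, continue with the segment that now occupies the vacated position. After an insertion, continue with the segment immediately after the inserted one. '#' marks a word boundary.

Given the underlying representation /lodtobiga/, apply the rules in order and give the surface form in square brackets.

1 Degemination: no change — [lodtobiga]
2 Intervocalic Lenition: [lodtobiga] → [lodtoviha]
3 Progressive Voicing Assimilation: [lodtoviha] → [loddoviha]

[loddoviha]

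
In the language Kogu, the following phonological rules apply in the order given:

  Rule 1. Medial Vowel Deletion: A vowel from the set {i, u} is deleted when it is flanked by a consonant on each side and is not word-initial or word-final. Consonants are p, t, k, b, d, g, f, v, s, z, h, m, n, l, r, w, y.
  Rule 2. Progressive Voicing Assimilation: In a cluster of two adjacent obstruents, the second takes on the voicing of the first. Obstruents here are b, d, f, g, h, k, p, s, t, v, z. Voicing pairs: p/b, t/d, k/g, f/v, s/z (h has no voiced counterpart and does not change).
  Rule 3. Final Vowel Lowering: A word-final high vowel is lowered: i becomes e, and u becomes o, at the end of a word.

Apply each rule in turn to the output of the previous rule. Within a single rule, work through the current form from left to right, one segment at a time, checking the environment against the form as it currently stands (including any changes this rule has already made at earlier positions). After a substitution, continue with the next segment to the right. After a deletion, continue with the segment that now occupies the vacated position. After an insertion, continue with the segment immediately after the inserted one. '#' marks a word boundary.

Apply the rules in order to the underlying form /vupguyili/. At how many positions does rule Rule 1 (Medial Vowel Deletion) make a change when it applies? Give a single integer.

Rule 1 Medial Vowel Deletion: [vupguyili] → [vpgyli]
Rule 2 Progressive Voicing Assimilation: [vpgyli] → [vbgyli]
Rule 3 Final Vowel Lowering: [vbgyli] → [vbgyle]
Rule Rule 1 changed 3 position(s).

3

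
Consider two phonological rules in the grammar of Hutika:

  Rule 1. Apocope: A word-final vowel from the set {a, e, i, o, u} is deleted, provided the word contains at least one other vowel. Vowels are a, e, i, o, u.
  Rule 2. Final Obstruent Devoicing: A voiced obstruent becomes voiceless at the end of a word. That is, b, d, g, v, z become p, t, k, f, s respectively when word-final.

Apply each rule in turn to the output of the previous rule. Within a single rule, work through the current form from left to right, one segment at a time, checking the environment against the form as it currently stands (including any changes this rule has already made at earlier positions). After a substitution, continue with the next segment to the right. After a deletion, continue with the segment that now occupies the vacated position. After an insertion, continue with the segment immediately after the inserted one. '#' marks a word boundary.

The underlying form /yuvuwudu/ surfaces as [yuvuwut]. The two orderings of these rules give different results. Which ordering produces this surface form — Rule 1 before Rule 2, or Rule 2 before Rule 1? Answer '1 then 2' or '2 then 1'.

Order 1 then 2:
  1 Apocope: [yuvuwudu] → [yuvuwud]
  2 Final Obstruent Devoicing: [yuvuwud] → [yuvuwut]
  result: [yuvuwut]
Order 2 then 1:
  2 Final Obstruent Devoicing: no change — [yuvuwudu]
  1 Apocope: [yuvuwudu] → [yuvuwud]
  result: [yuvuwud]

1 then 2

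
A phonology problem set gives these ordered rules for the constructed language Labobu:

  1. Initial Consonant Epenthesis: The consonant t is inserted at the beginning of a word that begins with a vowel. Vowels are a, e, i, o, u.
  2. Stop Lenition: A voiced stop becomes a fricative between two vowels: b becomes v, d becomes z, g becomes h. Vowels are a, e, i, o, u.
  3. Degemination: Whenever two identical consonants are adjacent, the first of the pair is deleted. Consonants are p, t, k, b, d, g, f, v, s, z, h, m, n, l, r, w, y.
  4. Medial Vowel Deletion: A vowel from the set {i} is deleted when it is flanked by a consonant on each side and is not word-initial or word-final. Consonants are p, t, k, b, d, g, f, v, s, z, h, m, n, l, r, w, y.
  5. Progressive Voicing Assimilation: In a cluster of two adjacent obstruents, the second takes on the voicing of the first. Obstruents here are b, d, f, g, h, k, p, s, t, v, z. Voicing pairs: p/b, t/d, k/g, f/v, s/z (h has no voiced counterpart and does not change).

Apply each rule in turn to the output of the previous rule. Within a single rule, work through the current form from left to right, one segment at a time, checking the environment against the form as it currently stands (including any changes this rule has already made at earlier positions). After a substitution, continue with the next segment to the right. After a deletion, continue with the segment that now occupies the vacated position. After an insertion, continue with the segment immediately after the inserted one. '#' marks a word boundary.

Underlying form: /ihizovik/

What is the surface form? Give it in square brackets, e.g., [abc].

[thsovg]

1 Initial Consonant Epenthesis: [ihizovik] → [tihizovik]
2 Stop Lenition: no change — [tihizovik]
3 Degemination: no change — [tihizovik]
4 Medial Vowel Deletion: [tihizovik] → [thzovk]
5 Progressive Voicing Assimilation: [thzovk] → [thsovg]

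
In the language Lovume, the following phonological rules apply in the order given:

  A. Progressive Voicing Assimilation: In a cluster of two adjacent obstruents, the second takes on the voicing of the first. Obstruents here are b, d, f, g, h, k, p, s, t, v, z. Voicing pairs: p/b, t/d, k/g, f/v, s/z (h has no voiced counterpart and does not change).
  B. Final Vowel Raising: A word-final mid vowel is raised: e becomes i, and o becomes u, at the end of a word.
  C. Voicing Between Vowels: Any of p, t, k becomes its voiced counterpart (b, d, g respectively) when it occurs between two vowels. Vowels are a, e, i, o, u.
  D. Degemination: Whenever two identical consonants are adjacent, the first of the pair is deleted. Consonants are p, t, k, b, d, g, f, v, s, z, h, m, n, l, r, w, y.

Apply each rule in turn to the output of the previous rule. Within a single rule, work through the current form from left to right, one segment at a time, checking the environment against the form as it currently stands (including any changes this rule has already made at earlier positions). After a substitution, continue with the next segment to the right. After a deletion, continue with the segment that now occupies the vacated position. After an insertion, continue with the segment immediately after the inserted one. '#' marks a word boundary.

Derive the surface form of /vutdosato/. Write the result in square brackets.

A Progressive Voicing Assimilation: [vutdosato] → [vuttosato]
B Final Vowel Raising: [vuttosato] → [vuttosatu]
C Voicing Between Vowels: [vuttosatu] → [vuttosadu]
D Degemination: [vuttosadu] → [vutosadu]

[vutosadu]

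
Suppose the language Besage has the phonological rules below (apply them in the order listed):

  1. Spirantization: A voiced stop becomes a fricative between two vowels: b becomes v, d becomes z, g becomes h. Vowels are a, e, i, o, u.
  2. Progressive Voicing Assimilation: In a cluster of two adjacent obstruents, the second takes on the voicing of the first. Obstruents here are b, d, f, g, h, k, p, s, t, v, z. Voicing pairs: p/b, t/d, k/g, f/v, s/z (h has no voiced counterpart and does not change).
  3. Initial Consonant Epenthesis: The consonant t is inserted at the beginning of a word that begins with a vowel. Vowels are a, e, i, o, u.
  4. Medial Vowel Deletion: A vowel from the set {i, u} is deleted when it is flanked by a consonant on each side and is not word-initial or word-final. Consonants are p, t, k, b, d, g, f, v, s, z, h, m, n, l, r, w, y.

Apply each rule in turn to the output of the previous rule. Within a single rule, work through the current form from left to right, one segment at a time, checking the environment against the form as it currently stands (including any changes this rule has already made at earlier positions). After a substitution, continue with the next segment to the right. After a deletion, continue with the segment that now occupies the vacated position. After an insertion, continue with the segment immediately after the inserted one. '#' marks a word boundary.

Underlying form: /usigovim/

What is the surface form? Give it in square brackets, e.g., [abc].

1 Spirantization: [usigovim] → [usihovim]
2 Progressive Voicing Assimilation: no change — [usihovim]
3 Initial Consonant Epenthesis: [usihovim] → [tusihovim]
4 Medial Vowel Deletion: [tusihovim] → [tshovm]

[tshovm]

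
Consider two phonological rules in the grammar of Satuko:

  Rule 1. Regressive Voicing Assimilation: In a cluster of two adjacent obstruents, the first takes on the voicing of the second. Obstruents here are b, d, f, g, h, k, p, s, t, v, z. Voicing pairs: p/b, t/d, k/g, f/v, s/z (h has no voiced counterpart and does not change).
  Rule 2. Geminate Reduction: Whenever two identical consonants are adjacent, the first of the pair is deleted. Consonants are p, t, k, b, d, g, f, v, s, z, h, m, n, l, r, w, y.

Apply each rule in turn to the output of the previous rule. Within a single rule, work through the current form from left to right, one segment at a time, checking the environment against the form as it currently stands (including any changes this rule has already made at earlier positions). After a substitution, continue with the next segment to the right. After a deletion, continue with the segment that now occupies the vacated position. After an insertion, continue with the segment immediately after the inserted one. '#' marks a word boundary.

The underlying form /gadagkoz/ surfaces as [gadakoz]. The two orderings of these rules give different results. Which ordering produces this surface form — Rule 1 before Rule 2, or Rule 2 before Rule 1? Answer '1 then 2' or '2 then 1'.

1 then 2

Order 1 then 2:
  1 Regressive Voicing Assimilation: [gadagkoz] → [gadakkoz]
  2 Geminate Reduction: [gadakkoz] → [gadakoz]
  result: [gadakoz]
Order 2 then 1:
  2 Geminate Reduction: no change — [gadagkoz]
  1 Regressive Voicing Assimilation: [gadagkoz] → [gadakkoz]
  result: [gadakkoz]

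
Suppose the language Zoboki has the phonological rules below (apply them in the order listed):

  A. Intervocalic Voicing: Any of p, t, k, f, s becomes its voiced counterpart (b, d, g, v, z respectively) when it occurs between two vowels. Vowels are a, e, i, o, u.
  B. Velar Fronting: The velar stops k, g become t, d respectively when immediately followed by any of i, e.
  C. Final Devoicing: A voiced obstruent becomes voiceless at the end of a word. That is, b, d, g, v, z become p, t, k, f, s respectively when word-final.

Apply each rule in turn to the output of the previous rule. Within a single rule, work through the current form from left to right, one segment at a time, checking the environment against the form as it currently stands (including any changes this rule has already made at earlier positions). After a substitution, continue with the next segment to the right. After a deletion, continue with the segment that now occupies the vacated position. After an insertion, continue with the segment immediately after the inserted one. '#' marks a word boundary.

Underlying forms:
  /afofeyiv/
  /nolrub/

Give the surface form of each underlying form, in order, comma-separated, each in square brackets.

/afofeyiv/:
  A Intervocalic Voicing: [afofeyiv] → [avoveyiv]
  B Velar Fronting: no change — [avoveyiv]
  C Final Devoicing: [avoveyiv] → [avoveyif]
/nolrub/:
  A Intervocalic Voicing: no change — [nolrub]
  B Velar Fronting: no change — [nolrub]
  C Final Devoicing: [nolrub] → [nolrup]

[avoveyif], [nolrup]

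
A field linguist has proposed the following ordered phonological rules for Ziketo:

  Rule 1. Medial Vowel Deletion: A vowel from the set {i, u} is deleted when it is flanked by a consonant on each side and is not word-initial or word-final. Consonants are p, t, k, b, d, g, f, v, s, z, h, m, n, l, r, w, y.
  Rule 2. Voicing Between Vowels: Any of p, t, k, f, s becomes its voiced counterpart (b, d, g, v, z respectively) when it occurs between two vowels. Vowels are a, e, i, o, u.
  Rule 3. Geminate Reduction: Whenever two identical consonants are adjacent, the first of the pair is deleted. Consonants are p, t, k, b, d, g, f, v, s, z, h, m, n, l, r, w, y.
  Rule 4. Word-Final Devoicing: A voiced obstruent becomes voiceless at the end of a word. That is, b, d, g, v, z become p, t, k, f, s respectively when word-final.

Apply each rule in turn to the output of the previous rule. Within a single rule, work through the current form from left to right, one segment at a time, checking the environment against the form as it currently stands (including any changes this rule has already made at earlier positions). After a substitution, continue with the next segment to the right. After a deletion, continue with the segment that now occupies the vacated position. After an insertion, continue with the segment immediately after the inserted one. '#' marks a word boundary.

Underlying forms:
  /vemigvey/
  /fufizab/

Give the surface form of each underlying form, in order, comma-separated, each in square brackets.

/vemigvey/:
  Rule 1 Medial Vowel Deletion: [vemigvey] → [vemgvey]
  Rule 2 Voicing Between Vowels: no change — [vemgvey]
  Rule 3 Geminate Reduction: no change — [vemgvey]
  Rule 4 Word-Final Devoicing: no change — [vemgvey]
/fufizab/:
  Rule 1 Medial Vowel Deletion: [fufizab] → [ffzab]
  Rule 2 Voicing Between Vowels: no change — [ffzab]
  Rule 3 Geminate Reduction: [ffzab] → [fzab]
  Rule 4 Word-Final Devoicing: [fzab] → [fzap]

[vemgvey], [fzap]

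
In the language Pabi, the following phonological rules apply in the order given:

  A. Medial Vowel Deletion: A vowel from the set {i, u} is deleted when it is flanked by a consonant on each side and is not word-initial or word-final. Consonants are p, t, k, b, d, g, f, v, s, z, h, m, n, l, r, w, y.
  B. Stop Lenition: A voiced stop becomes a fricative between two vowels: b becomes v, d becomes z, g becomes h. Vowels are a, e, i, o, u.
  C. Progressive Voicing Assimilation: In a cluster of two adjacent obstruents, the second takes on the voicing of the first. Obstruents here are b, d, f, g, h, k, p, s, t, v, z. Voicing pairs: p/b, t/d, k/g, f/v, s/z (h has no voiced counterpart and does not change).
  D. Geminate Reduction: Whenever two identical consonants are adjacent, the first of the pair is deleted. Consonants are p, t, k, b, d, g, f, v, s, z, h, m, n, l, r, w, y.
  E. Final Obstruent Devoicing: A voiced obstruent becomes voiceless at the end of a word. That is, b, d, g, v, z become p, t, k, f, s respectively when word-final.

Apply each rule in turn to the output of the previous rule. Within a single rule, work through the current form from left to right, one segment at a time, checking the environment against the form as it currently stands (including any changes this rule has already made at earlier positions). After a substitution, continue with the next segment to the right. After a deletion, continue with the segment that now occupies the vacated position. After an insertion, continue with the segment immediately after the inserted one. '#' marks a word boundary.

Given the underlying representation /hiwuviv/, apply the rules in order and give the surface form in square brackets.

A Medial Vowel Deletion: [hiwuviv] → [hwvv]
B Stop Lenition: no change — [hwvv]
C Progressive Voicing Assimilation: no change — [hwvv]
D Geminate Reduction: [hwvv] → [hwv]
E Final Obstruent Devoicing: [hwv] → [hwf]

[hwf]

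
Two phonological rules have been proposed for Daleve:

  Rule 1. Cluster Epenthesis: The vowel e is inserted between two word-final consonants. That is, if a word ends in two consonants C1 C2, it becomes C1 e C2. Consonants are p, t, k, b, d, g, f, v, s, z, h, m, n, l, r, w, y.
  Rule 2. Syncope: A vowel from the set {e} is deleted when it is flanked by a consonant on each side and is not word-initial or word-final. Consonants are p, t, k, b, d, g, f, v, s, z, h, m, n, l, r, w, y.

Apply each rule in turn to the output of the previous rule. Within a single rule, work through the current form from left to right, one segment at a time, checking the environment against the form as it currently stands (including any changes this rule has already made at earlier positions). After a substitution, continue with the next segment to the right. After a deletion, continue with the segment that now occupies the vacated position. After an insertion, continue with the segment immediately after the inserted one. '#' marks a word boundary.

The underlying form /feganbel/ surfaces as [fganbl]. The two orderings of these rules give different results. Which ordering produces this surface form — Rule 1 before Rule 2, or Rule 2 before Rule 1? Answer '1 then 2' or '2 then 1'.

Order 1 then 2:
  1 Cluster Epenthesis: no change — [feganbel]
  2 Syncope: [feganbel] → [fganbl]
  result: [fganbl]
Order 2 then 1:
  2 Syncope: [feganbel] → [fganbl]
  1 Cluster Epenthesis: [fganbl] → [fganbel]
  result: [fganbel]

1 then 2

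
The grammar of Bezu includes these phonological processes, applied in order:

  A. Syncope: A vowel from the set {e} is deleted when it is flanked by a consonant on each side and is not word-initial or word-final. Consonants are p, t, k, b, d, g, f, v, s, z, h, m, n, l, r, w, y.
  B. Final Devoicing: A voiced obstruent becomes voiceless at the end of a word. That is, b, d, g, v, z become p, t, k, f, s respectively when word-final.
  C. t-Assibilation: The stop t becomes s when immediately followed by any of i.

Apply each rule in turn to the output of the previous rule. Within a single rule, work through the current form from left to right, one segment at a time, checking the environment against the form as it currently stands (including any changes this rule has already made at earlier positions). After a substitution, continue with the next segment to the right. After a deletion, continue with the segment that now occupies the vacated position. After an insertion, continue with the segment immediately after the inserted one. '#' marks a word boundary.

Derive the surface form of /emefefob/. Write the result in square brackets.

A Syncope: [emefefob] → [emffob]
B Final Devoicing: [emffob] → [emffop]
C t-Assibilation: no change — [emffop]

[emffop]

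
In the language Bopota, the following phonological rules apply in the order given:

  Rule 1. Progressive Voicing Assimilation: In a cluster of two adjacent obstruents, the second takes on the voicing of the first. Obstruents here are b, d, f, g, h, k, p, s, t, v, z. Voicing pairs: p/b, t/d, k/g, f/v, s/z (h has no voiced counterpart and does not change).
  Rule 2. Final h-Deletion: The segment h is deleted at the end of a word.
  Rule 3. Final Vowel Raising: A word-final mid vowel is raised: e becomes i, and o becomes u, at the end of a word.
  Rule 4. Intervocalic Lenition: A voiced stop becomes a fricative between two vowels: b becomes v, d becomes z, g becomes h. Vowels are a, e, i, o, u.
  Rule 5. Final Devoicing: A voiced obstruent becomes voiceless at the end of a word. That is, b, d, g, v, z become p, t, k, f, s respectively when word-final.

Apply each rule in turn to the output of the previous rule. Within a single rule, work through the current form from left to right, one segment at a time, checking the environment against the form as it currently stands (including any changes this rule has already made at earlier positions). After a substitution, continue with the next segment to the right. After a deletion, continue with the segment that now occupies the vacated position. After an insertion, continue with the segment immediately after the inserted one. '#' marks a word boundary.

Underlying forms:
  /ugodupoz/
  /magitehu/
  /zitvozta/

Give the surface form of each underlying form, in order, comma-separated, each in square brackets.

[uhozupos], [mahitehu], [zitfozda]

/ugodupoz/:
  Rule 1 Progressive Voicing Assimilation: no change — [ugodupoz]
  Rule 2 Final h-Deletion: no change — [ugodupoz]
  Rule 3 Final Vowel Raising: no change — [ugodupoz]
  Rule 4 Intervocalic Lenition: [ugodupoz] → [uhozupoz]
  Rule 5 Final Devoicing: [uhozupoz] → [uhozupos]
/magitehu/:
  Rule 1 Progressive Voicing Assimilation: no change — [magitehu]
  Rule 2 Final h-Deletion: no change — [magitehu]
  Rule 3 Final Vowel Raising: no change — [magitehu]
  Rule 4 Intervocalic Lenition: [magitehu] → [mahitehu]
  Rule 5 Final Devoicing: no change — [mahitehu]
/zitvozta/:
  Rule 1 Progressive Voicing Assimilation: [zitvozta] → [zitfozda]
  Rule 2 Final h-Deletion: no change — [zitfozda]
  Rule 3 Final Vowel Raising: no change — [zitfozda]
  Rule 4 Intervocalic Lenition: no change — [zitfozda]
  Rule 5 Final Devoicing: no change — [zitfozda]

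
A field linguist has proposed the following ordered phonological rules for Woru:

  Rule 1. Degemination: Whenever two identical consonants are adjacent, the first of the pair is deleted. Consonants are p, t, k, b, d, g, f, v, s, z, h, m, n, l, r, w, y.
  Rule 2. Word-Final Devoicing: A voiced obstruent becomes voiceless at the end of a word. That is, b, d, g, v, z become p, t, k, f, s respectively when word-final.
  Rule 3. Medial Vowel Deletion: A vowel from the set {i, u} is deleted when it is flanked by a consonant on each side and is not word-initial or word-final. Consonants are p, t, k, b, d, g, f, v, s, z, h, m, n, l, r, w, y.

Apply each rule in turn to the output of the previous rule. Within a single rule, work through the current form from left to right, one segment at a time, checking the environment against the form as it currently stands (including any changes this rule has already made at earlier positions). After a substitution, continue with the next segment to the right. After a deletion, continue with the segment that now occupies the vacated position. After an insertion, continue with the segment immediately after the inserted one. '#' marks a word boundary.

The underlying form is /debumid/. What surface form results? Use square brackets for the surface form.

Rule 1 Degemination: no change — [debumid]
Rule 2 Word-Final Devoicing: [debumid] → [debumit]
Rule 3 Medial Vowel Deletion: [debumit] → [debmt]

[debmt]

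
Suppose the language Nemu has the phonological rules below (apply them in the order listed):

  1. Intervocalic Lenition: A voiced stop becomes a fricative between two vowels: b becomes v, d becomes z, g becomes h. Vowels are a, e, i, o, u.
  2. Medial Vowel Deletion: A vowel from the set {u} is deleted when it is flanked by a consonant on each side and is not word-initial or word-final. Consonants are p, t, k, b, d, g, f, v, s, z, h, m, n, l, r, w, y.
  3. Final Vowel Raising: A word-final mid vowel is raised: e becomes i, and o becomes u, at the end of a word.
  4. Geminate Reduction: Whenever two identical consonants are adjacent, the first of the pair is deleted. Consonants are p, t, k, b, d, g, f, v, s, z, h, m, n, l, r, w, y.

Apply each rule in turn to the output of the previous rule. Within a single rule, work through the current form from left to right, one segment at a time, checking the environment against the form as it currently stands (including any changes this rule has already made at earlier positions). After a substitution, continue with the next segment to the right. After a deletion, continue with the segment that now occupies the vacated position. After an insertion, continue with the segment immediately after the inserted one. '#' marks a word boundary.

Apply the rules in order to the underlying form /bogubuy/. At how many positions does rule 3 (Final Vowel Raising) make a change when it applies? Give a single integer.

0

1 Intervocalic Lenition: [bogubuy] → [bohuvuy]
2 Medial Vowel Deletion: [bohuvuy] → [bohvy]
3 Final Vowel Raising: no change — [bohvy]
4 Geminate Reduction: no change — [bohvy]
Rule 3 changed 0 position(s).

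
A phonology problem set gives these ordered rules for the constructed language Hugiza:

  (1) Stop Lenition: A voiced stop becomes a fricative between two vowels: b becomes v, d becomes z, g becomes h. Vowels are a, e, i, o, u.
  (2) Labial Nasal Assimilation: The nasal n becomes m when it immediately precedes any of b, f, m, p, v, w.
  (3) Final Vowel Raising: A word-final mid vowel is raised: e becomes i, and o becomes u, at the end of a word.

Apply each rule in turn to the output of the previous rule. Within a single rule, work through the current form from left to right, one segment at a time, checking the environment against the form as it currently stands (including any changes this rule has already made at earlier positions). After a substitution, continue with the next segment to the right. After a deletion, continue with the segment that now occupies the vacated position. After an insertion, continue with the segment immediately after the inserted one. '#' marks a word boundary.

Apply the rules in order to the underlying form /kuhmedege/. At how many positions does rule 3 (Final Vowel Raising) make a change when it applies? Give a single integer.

(1) Stop Lenition: [kuhmedege] → [kuhmezehe]
(2) Labial Nasal Assimilation: no change — [kuhmezehe]
(3) Final Vowel Raising: [kuhmezehe] → [kuhmezehi]
Rule 3 changed 1 position(s).

1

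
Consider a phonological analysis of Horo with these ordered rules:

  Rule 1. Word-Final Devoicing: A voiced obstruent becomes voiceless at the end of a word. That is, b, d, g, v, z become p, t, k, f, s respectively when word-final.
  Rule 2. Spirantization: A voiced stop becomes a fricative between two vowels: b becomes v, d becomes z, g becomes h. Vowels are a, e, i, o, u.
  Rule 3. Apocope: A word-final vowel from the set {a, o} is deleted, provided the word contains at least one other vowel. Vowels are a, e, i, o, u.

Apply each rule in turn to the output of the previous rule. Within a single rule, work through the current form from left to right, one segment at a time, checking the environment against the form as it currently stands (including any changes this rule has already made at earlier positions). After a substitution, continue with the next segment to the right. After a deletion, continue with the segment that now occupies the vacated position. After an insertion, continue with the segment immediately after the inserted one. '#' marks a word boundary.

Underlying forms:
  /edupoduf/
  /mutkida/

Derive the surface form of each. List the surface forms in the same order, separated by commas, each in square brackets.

[ezupozuf], [mutkiz]

/edupoduf/:
  Rule 1 Word-Final Devoicing: no change — [edupoduf]
  Rule 2 Spirantization: [edupoduf] → [ezupozuf]
  Rule 3 Apocope: no change — [ezupozuf]
/mutkida/:
  Rule 1 Word-Final Devoicing: no change — [mutkida]
  Rule 2 Spirantization: [mutkida] → [mutkiza]
  Rule 3 Apocope: [mutkiza] → [mutkiz]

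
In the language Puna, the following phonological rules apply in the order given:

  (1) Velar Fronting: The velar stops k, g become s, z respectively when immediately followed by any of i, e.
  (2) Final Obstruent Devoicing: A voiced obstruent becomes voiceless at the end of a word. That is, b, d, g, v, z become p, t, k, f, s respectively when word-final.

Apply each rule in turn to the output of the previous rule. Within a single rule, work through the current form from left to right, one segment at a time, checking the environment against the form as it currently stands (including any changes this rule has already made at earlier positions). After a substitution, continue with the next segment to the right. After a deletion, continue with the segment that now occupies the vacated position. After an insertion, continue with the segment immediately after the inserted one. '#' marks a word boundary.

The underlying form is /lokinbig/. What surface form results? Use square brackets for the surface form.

(1) Velar Fronting: [lokinbig] → [losinbig]
(2) Final Obstruent Devoicing: [losinbig] → [losinbik]

[losinbik]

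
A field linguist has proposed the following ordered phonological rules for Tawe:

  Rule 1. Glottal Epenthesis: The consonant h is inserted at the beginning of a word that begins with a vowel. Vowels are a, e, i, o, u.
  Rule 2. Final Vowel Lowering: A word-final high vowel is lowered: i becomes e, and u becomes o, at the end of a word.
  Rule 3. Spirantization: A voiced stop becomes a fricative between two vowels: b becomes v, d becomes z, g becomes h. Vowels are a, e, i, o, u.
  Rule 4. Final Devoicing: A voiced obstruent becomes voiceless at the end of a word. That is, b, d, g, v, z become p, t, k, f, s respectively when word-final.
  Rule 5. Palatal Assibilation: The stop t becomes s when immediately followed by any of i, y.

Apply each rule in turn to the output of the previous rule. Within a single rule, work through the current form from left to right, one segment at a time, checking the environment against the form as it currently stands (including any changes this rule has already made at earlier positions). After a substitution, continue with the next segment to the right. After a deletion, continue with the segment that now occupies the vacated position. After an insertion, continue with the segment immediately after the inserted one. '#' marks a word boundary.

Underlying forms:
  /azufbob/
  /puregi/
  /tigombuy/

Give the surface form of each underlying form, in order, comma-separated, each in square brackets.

/azufbob/:
  Rule 1 Glottal Epenthesis: [azufbob] → [hazufbob]
  Rule 2 Final Vowel Lowering: no change — [hazufbob]
  Rule 3 Spirantization: no change — [hazufbob]
  Rule 4 Final Devoicing: [hazufbob] → [hazufbop]
  Rule 5 Palatal Assibilation: no change — [hazufbop]
/puregi/:
  Rule 1 Glottal Epenthesis: no change — [puregi]
  Rule 2 Final Vowel Lowering: [puregi] → [purege]
  Rule 3 Spirantization: [purege] → [purehe]
  Rule 4 Final Devoicing: no change — [purehe]
  Rule 5 Palatal Assibilation: no change — [purehe]
/tigombuy/:
  Rule 1 Glottal Epenthesis: no change — [tigombuy]
  Rule 2 Final Vowel Lowering: no change — [tigombuy]
  Rule 3 Spirantization: [tigombuy] → [tihombuy]
  Rule 4 Final Devoicing: no change — [tihombuy]
  Rule 5 Palatal Assibilation: [tihombuy] → [sihombuy]

[hazufbop], [purehe], [sihombuy]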